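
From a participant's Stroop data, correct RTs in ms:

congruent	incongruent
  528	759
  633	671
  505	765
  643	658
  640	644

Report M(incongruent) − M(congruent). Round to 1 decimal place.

M(congruent) = 2949/5 = 589.800
M(incongruent) = 3497/5 = 699.400
Difference = 699.400 − 589.800 = 109.600 ms

109.6 ms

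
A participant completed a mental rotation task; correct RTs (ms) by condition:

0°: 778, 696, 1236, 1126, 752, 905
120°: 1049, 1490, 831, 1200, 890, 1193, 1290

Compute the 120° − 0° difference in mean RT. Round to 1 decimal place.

219.2 ms

M(0°) = 5493/6 = 915.500
M(120°) = 7943/7 = 1134.714
Difference = 1134.714 − 915.500 = 219.214 ms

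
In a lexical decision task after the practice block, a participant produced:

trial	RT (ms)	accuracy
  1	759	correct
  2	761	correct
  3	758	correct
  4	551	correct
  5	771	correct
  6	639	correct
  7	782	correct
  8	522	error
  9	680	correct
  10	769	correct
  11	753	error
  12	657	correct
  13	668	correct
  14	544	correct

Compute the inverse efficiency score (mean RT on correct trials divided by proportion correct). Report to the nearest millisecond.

811 ms

Correct trials (n=12): 759, 761, 758, 551, 771, 639, 782, 680, 769, 657, 668, 544
Mean correct RT = 8339/12 = 694.9167 ms
Proportion correct = 12/14
IES = 694.9167 / (12/14) = 810.736 ms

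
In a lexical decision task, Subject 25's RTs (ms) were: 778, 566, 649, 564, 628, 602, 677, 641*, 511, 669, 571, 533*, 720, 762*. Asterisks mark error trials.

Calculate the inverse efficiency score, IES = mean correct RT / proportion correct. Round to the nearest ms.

802 ms

Correct trials (n=11): 778, 566, 649, 564, 628, 602, 677, 511, 669, 571, 720
Mean correct RT = 6935/11 = 630.4545 ms
Proportion correct = 11/14
IES = 630.4545 / (11/14) = 802.397 ms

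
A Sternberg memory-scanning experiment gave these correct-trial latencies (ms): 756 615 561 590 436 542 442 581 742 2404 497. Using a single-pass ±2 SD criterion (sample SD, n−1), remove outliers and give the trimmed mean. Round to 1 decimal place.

576.2 ms

n = 11, ΣRT = 8166, M = 742.364
Σ(x−M)² = 3144014.55; s = √(3144014.55/10) = 560.715
Cutoffs: 742.364 ± 2·560.715 → [-379.1, 1863.8]
Outside: 2404 → excluded.
Retained (n=10): Σ = 5762, mean = 5762/10 = 576.200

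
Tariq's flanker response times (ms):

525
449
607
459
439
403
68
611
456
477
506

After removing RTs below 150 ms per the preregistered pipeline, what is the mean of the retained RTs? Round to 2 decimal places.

493.20 ms

Excluded: 68
Retained (n=10): Σ = 4932
Mean = 4932/10 = 493.2000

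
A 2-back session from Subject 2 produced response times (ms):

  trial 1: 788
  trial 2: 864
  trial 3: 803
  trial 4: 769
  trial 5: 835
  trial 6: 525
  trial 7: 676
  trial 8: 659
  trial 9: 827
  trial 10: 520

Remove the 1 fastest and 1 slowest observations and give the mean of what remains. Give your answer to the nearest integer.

735 ms

Sorted: 520, 525, 659, 676, 769, 788, 803, 827, 835, 864
Drop lowest 1 (520) and highest 1 (864)
Remaining (n=8): Σ = 5882, mean = 5882/8 = 735.250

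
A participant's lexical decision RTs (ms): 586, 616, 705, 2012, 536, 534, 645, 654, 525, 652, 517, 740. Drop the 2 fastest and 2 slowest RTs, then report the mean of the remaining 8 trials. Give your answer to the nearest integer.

616 ms

Sorted: 517, 525, 534, 536, 586, 616, 645, 652, 654, 705, 740, 2012
Drop lowest 2 (517, 525) and highest 2 (740, 2012)
Remaining (n=8): Σ = 4928, mean = 4928/8 = 616.000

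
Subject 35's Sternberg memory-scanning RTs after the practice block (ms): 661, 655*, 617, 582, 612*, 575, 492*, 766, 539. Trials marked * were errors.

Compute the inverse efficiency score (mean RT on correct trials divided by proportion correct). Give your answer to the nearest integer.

935 ms

Correct trials (n=6): 661, 617, 582, 575, 766, 539
Mean correct RT = 3740/6 = 623.3333 ms
Proportion correct = 6/9
IES = 623.3333 / (6/9) = 935.000 ms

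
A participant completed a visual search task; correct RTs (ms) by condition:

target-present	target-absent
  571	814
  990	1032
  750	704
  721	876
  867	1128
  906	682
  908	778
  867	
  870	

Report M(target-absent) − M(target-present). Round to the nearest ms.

M(target-present) = 7450/9 = 827.778
M(target-absent) = 6014/7 = 859.143
Difference = 859.143 − 827.778 = 31.365 ms

31 ms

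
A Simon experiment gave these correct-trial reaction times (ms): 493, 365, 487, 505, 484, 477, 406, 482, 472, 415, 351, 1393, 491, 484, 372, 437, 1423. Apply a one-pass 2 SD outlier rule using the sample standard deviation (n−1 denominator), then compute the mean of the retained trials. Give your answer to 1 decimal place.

448.1 ms

n = 17, ΣRT = 9537, M = 561.000
Σ(x−M)² = 1665434.00; s = √(1665434.00/16) = 322.629
Cutoffs: 561.000 ± 2·322.629 → [-84.3, 1206.3]
Outside: 1393, 1423 → excluded.
Retained (n=15): Σ = 6721, mean = 6721/15 = 448.067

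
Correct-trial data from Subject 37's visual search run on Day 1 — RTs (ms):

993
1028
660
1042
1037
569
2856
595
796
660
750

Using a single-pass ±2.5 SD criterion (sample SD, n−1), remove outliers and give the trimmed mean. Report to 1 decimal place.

n = 11, ΣRT = 10986, M = 998.727
Σ(x−M)² = 4133786.18; s = √(4133786.18/10) = 642.945
Cutoffs: 998.727 ± 2.5·642.945 → [-608.6, 2606.1]
Outside: 2856 → excluded.
Retained (n=10): Σ = 8130, mean = 8130/10 = 813.000

813.0 ms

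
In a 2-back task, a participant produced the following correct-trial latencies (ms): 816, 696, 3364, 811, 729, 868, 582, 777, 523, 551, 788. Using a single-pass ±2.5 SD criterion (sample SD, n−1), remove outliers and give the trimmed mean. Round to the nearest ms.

n = 11, ΣRT = 10505, M = 955.000
Σ(x−M)² = 6517606.00; s = √(6517606.00/10) = 807.317
Cutoffs: 955.000 ± 2.5·807.317 → [-1063.3, 2973.3]
Outside: 3364 → excluded.
Retained (n=10): Σ = 7141, mean = 7141/10 = 714.100

714 ms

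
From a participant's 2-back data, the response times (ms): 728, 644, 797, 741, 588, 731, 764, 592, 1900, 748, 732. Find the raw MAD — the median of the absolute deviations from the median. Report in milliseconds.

Sorted: 588, 592, 644, 728, 731, 732, 741, 748, 764, 797, 1900 → median = 732
|x − 732|: 4, 88, 65, 9, 144, 1, 32, 140, 1168, 16, 0
Sorted deviations: 0, 1, 4, 9, 16, 32, 65, 88, 140, 144, 1168 → MAD = 32

32 ms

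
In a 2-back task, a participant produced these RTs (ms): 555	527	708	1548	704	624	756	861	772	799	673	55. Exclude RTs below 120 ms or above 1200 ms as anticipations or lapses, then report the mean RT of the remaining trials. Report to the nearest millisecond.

698 ms

Excluded: 55, 1548
Retained (n=10): Σ = 6979
Mean = 6979/10 = 697.9000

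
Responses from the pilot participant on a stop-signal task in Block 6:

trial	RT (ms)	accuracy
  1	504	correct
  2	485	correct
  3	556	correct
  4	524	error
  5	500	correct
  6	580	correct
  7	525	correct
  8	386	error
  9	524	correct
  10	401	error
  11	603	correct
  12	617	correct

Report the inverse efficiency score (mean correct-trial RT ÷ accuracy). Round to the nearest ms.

725 ms

Correct trials (n=9): 504, 485, 556, 500, 580, 525, 524, 603, 617
Mean correct RT = 4894/9 = 543.7778 ms
Proportion correct = 9/12
IES = 543.7778 / (9/12) = 725.037 ms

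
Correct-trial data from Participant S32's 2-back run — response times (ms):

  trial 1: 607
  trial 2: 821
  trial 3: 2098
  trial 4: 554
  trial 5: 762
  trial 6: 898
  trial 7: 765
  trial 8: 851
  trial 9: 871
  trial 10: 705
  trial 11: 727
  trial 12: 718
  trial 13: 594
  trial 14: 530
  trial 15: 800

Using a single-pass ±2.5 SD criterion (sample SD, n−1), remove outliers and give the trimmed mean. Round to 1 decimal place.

728.8 ms

n = 15, ΣRT = 12301, M = 820.067
Σ(x−M)² = 1933298.93; s = √(1933298.93/14) = 371.608
Cutoffs: 820.067 ± 2.5·371.608 → [-109.0, 1749.1]
Outside: 2098 → excluded.
Retained (n=14): Σ = 10203, mean = 10203/14 = 728.786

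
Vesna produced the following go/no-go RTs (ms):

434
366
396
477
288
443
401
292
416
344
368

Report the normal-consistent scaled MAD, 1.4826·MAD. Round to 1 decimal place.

56.3 ms

Sorted: 288, 292, 344, 366, 368, 396, 401, 416, 434, 443, 477 → median = 396
|x − 396| sorted: 0, 5, 20, 28, 30, 38, 47, 52, 81, 104, 108 → MAD = 38
Robust SD ≈ 1.4826 × 38 = 56.339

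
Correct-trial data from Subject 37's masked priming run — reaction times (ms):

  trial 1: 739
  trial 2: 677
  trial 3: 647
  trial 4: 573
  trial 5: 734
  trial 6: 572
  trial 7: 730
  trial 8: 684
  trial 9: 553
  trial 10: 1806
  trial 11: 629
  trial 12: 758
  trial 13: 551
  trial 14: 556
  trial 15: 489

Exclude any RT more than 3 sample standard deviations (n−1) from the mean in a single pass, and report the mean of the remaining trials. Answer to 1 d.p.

635.1 ms

n = 15, ΣRT = 10698, M = 713.200
Σ(x−M)² = 1377778.40; s = √(1377778.40/14) = 313.708
Cutoffs: 713.200 ± 3·313.708 → [-227.9, 1654.3]
Outside: 1806 → excluded.
Retained (n=14): Σ = 8892, mean = 8892/14 = 635.143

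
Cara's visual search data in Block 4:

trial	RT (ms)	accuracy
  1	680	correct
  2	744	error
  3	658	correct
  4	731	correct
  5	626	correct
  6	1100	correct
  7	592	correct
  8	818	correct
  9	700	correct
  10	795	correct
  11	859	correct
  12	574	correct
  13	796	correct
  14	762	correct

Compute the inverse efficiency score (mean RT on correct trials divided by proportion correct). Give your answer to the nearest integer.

Correct trials (n=13): 680, 658, 731, 626, 1100, 592, 818, 700, 795, 859, 574, 796, 762
Mean correct RT = 9691/13 = 745.4615 ms
Proportion correct = 13/14
IES = 745.4615 / (13/14) = 802.805 ms

803 ms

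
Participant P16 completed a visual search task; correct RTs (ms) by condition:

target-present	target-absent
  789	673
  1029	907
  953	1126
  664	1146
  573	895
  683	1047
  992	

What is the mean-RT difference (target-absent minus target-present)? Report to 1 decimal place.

M(target-present) = 5683/7 = 811.857
M(target-absent) = 5794/6 = 965.667
Difference = 965.667 − 811.857 = 153.810 ms

153.8 ms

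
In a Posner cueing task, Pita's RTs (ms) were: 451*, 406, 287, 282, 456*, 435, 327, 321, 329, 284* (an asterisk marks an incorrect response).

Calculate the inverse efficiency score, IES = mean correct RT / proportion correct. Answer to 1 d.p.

487.1 ms

Correct trials (n=7): 406, 287, 282, 435, 327, 321, 329
Mean correct RT = 2387/7 = 341.0000 ms
Proportion correct = 7/10
IES = 341.0000 / (7/10) = 487.143 ms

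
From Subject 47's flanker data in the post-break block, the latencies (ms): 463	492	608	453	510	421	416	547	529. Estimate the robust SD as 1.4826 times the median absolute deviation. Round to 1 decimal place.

57.8 ms

Sorted: 416, 421, 453, 463, 492, 510, 529, 547, 608 → median = 492
|x − 492| sorted: 0, 18, 29, 37, 39, 55, 71, 76, 116 → MAD = 39
Robust SD ≈ 1.4826 × 39 = 57.821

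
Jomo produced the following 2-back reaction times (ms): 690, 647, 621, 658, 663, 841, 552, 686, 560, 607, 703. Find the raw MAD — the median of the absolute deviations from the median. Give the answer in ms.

37 ms

Sorted: 552, 560, 607, 621, 647, 658, 663, 686, 690, 703, 841 → median = 658
|x − 658|: 32, 11, 37, 0, 5, 183, 106, 28, 98, 51, 45
Sorted deviations: 0, 5, 11, 28, 32, 37, 45, 51, 98, 106, 183 → MAD = 37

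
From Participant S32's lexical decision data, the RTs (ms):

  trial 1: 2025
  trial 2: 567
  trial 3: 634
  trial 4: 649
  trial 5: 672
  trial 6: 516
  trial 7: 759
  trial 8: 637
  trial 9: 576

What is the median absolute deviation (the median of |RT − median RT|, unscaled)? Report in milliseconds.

Sorted: 516, 567, 576, 634, 637, 649, 672, 759, 2025 → median = 637
|x − 637|: 1388, 70, 3, 12, 35, 121, 122, 0, 61
Sorted deviations: 0, 3, 12, 35, 61, 70, 121, 122, 1388 → MAD = 61

61 ms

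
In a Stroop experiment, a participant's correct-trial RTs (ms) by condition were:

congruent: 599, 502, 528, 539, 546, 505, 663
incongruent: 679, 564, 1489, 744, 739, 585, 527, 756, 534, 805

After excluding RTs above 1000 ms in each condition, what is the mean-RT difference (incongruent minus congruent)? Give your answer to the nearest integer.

105 ms

incongruent: exclude 1489
M(congruent) = 3882/7 = 554.571
M(incongruent) = 5933/9 = 659.222
Difference = 659.222 − 554.571 = 104.651 ms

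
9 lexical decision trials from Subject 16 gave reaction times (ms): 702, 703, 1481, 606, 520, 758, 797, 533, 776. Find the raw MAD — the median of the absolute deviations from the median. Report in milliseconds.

Sorted: 520, 533, 606, 702, 703, 758, 776, 797, 1481 → median = 703
|x − 703|: 1, 0, 778, 97, 183, 55, 94, 170, 73
Sorted deviations: 0, 1, 55, 73, 94, 97, 170, 183, 778 → MAD = 94

94 ms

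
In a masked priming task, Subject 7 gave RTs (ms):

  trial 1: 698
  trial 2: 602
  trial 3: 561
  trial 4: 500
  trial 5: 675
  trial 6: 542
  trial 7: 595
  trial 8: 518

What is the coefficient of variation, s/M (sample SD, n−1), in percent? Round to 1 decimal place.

n = 8, Σ = 4691, M = 586.3750
Σ(x−M)² = 35381.875; s = √(35381.875/7) = 71.0954
CV = 71.0954 / 586.3750 = 0.12125 = 12.125%

12.1%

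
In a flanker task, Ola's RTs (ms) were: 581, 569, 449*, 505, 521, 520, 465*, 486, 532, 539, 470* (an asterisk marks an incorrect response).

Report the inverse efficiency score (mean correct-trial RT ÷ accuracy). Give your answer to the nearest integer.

731 ms

Correct trials (n=8): 581, 569, 505, 521, 520, 486, 532, 539
Mean correct RT = 4253/8 = 531.6250 ms
Proportion correct = 8/11
IES = 531.6250 / (8/11) = 730.984 ms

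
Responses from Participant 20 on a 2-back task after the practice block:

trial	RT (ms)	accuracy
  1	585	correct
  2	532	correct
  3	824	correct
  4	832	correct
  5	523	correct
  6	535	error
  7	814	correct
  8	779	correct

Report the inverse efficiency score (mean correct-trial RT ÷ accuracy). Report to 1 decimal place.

Correct trials (n=7): 585, 532, 824, 832, 523, 814, 779
Mean correct RT = 4889/7 = 698.4286 ms
Proportion correct = 7/8
IES = 698.4286 / (7/8) = 798.204 ms

798.2 ms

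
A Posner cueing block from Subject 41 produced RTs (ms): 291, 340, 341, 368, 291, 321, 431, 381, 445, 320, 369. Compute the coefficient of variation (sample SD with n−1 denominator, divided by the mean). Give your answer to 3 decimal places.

0.144

n = 11, Σ = 3898, M = 354.3636
Σ(x−M)² = 25906.545; s = √(25906.545/10) = 50.8985
CV = 50.8985 / 354.3636 = 0.14363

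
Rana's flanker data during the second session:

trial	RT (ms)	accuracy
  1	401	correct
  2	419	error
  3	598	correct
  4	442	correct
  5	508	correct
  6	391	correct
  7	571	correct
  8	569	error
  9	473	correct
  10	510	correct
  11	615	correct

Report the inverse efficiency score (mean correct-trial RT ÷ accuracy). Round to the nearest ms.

612 ms

Correct trials (n=9): 401, 598, 442, 508, 391, 571, 473, 510, 615
Mean correct RT = 4509/9 = 501.0000 ms
Proportion correct = 9/11
IES = 501.0000 / (9/11) = 612.333 ms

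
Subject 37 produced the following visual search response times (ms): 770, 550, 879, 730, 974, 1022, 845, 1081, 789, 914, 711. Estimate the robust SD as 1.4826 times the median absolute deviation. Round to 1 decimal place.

Sorted: 550, 711, 730, 770, 789, 845, 879, 914, 974, 1022, 1081 → median = 845
|x − 845| sorted: 0, 34, 56, 69, 75, 115, 129, 134, 177, 236, 295 → MAD = 115
Robust SD ≈ 1.4826 × 115 = 170.499

170.5 ms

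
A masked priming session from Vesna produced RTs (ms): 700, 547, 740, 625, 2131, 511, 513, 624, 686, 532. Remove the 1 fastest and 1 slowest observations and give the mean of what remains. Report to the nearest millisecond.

621 ms

Sorted: 511, 513, 532, 547, 624, 625, 686, 700, 740, 2131
Drop lowest 1 (511) and highest 1 (2131)
Remaining (n=8): Σ = 4967, mean = 4967/8 = 620.875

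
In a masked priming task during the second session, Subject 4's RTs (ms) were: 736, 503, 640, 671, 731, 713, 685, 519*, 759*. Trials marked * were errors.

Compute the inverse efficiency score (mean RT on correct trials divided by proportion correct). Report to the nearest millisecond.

Correct trials (n=7): 736, 503, 640, 671, 731, 713, 685
Mean correct RT = 4679/7 = 668.4286 ms
Proportion correct = 7/9
IES = 668.4286 / (7/9) = 859.408 ms

859 ms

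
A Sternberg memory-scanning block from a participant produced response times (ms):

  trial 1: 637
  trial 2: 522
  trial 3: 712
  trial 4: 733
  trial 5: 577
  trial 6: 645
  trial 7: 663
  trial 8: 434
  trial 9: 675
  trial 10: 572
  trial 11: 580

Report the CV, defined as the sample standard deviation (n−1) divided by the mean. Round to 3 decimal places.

n = 11, Σ = 6750, M = 613.6364
Σ(x−M)² = 76528.545; s = √(76528.545/10) = 87.4806
CV = 87.4806 / 613.6364 = 0.14256

0.143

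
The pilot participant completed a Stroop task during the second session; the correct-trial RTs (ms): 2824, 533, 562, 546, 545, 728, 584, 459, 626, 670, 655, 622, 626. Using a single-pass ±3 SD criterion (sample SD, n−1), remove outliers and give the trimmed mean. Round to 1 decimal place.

596.3 ms

n = 13, ΣRT = 9980, M = 767.692
Σ(x−M)² = 4638762.77; s = √(4638762.77/12) = 621.742
Cutoffs: 767.692 ± 3·621.742 → [-1097.5, 2632.9]
Outside: 2824 → excluded.
Retained (n=12): Σ = 7156, mean = 7156/12 = 596.333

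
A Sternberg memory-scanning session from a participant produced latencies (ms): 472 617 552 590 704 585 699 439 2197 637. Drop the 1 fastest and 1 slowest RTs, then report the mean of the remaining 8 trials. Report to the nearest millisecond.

607 ms

Sorted: 439, 472, 552, 585, 590, 617, 637, 699, 704, 2197
Drop lowest 1 (439) and highest 1 (2197)
Remaining (n=8): Σ = 4856, mean = 4856/8 = 607.000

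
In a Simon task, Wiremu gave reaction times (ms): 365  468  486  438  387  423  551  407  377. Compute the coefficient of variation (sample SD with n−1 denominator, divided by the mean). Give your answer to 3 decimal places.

n = 9, Σ = 3902, M = 433.5556
Σ(x−M)² = 28632.222; s = √(28632.222/8) = 59.8250
CV = 59.8250 / 433.5556 = 0.13799

0.138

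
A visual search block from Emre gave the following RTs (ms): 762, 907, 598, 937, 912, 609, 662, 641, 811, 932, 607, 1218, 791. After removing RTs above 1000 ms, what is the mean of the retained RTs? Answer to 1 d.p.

764.1 ms

Excluded: 1218
Retained (n=12): Σ = 9169
Mean = 9169/12 = 764.0833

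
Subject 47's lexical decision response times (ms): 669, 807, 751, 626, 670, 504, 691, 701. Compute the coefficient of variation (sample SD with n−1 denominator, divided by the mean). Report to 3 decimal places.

0.132

n = 8, Σ = 5419, M = 677.3750
Σ(x−M)² = 55789.875; s = √(55789.875/7) = 89.2748
CV = 89.2748 / 677.3750 = 0.13180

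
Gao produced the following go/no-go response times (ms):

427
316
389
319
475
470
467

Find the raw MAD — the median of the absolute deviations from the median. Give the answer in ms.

43 ms

Sorted: 316, 319, 389, 427, 467, 470, 475 → median = 427
|x − 427|: 0, 111, 38, 108, 48, 43, 40
Sorted deviations: 0, 38, 40, 43, 48, 108, 111 → MAD = 43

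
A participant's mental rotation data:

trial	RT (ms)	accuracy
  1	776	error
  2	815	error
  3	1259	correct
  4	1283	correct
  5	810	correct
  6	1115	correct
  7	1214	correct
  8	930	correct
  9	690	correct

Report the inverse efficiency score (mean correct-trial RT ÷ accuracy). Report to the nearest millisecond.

Correct trials (n=7): 1259, 1283, 810, 1115, 1214, 930, 690
Mean correct RT = 7301/7 = 1043.0000 ms
Proportion correct = 7/9
IES = 1043.0000 / (7/9) = 1341.000 ms

1341 ms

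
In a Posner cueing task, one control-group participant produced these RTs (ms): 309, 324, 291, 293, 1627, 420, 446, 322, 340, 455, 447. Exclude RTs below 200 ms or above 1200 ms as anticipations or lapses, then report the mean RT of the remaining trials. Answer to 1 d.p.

Excluded: 1627
Retained (n=10): Σ = 3647
Mean = 3647/10 = 364.7000

364.7 ms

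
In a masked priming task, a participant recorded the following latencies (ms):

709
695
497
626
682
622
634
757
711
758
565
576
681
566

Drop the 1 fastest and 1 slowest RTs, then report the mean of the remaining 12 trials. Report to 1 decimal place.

Sorted: 497, 565, 566, 576, 622, 626, 634, 681, 682, 695, 709, 711, 757, 758
Drop lowest 1 (497) and highest 1 (758)
Remaining (n=12): Σ = 7824, mean = 7824/12 = 652.000

652.0 ms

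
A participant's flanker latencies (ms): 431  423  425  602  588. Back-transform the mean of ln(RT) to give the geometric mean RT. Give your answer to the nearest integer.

ln(RT): 6.0661, 6.0474, 6.0521, 6.4003, 6.3767
Mean ln(RT) = 30.9426/5 = 6.18851
Geometric mean = exp(6.18851) = 487.12 ms

487 ms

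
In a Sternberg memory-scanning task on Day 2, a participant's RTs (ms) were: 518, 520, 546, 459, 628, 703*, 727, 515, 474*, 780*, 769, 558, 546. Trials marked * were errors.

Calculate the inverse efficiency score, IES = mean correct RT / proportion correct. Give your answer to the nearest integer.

Correct trials (n=10): 518, 520, 546, 459, 628, 727, 515, 769, 558, 546
Mean correct RT = 5786/10 = 578.6000 ms
Proportion correct = 10/13
IES = 578.6000 / (10/13) = 752.180 ms

752 ms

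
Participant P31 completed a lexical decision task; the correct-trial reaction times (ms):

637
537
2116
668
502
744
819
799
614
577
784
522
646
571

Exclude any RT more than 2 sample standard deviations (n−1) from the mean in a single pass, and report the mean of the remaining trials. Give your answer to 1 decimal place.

n = 14, ΣRT = 10536, M = 752.571
Σ(x−M)² = 2143849.43; s = √(2143849.43/13) = 406.093
Cutoffs: 752.571 ± 2·406.093 → [-59.6, 1564.8]
Outside: 2116 → excluded.
Retained (n=13): Σ = 8420, mean = 8420/13 = 647.692

647.7 ms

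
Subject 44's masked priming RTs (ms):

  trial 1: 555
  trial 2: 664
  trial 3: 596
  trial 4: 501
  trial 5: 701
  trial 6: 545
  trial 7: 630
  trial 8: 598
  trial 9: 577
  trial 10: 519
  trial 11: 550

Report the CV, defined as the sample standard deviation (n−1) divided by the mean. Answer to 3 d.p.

n = 11, Σ = 6436, M = 585.0909
Σ(x−M)² = 37212.909; s = √(37212.909/10) = 61.0024
CV = 61.0024 / 585.0909 = 0.10426

0.104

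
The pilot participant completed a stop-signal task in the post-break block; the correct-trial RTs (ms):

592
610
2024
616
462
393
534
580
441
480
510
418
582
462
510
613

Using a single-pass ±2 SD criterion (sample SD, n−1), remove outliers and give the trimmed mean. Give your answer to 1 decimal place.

n = 16, ΣRT = 9827, M = 614.188
Σ(x−M)² = 2200166.44; s = √(2200166.44/15) = 382.985
Cutoffs: 614.188 ± 2·382.985 → [-151.8, 1380.2]
Outside: 2024 → excluded.
Retained (n=15): Σ = 7803, mean = 7803/15 = 520.200

520.2 ms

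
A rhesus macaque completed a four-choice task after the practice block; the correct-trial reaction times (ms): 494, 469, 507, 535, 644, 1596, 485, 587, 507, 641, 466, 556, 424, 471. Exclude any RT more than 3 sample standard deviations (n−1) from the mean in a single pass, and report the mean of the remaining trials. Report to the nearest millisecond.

522 ms

n = 14, ΣRT = 8382, M = 598.714
Σ(x−M)² = 1126432.86; s = √(1126432.86/13) = 294.361
Cutoffs: 598.714 ± 3·294.361 → [-284.4, 1481.8]
Outside: 1596 → excluded.
Retained (n=13): Σ = 6786, mean = 6786/13 = 522.000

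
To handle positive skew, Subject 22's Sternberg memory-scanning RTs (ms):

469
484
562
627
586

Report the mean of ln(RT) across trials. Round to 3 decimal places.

ln(RT): 6.1506, 6.1821, 6.3315, 6.4409, 6.3733
Σ ln(RT) = 31.4785
Mean = 31.4785/5 = 6.29569

6.296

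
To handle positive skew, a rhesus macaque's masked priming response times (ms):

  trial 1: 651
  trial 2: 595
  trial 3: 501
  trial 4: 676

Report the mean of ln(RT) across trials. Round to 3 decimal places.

6.400

ln(RT): 6.4785, 6.3886, 6.2166, 6.5162
Σ ln(RT) = 25.5999
Mean = 25.5999/4 = 6.39997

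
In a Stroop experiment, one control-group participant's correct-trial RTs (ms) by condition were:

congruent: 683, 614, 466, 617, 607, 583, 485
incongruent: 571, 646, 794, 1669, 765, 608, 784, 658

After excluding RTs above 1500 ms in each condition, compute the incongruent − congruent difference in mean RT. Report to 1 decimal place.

incongruent: exclude 1669
M(congruent) = 4055/7 = 579.286
M(incongruent) = 4826/7 = 689.429
Difference = 689.429 − 579.286 = 110.143 ms

110.1 ms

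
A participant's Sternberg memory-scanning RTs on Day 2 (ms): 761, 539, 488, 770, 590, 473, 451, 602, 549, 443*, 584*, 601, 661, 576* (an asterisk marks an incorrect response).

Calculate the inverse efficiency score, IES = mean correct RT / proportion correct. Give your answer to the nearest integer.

Correct trials (n=11): 761, 539, 488, 770, 590, 473, 451, 602, 549, 601, 661
Mean correct RT = 6485/11 = 589.5455 ms
Proportion correct = 11/14
IES = 589.5455 / (11/14) = 750.331 ms

750 ms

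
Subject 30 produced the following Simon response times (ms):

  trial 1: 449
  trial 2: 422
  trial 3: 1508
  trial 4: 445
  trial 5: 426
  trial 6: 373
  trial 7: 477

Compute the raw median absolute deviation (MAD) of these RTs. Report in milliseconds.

Sorted: 373, 422, 426, 445, 449, 477, 1508 → median = 445
|x − 445|: 4, 23, 1063, 0, 19, 72, 32
Sorted deviations: 0, 4, 19, 23, 32, 72, 1063 → MAD = 23

23 ms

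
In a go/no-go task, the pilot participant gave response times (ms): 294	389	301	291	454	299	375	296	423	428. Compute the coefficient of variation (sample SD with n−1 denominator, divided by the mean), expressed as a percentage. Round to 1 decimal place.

18.5%

n = 10, Σ = 3550, M = 355.0000
Σ(x−M)² = 38660.000; s = √(38660.000/9) = 65.5405
CV = 65.5405 / 355.0000 = 0.18462 = 18.462%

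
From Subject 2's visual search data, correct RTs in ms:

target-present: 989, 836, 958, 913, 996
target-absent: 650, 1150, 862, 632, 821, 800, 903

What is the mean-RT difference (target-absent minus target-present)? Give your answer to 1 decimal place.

M(target-present) = 4692/5 = 938.400
M(target-absent) = 5818/7 = 831.143
Difference = 831.143 − 938.400 = -107.257 ms

-107.3 ms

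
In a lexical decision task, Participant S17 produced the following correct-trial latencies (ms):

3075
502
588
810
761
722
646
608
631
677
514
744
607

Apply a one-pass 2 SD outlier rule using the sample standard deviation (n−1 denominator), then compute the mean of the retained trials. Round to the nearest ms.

n = 13, ΣRT = 10885, M = 837.308
Σ(x−M)² = 5525434.77; s = √(5525434.77/12) = 678.567
Cutoffs: 837.308 ± 2·678.567 → [-519.8, 2194.4]
Outside: 3075 → excluded.
Retained (n=12): Σ = 7810, mean = 7810/12 = 650.833

651 ms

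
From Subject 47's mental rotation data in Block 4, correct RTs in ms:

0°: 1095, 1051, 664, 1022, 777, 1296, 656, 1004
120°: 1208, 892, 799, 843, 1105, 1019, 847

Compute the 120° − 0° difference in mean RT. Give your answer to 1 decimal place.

13.4 ms

M(0°) = 7565/8 = 945.625
M(120°) = 6713/7 = 959.000
Difference = 959.000 − 945.625 = 13.375 ms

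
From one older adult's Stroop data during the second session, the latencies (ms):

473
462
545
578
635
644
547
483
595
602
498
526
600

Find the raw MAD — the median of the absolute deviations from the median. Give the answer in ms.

53 ms

Sorted: 462, 473, 483, 498, 526, 545, 547, 578, 595, 600, 602, 635, 644 → median = 547
|x − 547|: 74, 85, 2, 31, 88, 97, 0, 64, 48, 55, 49, 21, 53
Sorted deviations: 0, 2, 21, 31, 48, 49, 53, 55, 64, 74, 85, 88, 97 → MAD = 53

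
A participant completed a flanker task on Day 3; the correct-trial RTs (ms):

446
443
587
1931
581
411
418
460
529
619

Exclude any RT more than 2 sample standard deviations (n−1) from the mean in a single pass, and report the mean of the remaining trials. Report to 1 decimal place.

499.3 ms

n = 10, ΣRT = 6425, M = 642.500
Σ(x−M)² = 1896240.50; s = √(1896240.50/9) = 459.013
Cutoffs: 642.500 ± 2·459.013 → [-275.5, 1560.5]
Outside: 1931 → excluded.
Retained (n=9): Σ = 4494, mean = 4494/9 = 499.333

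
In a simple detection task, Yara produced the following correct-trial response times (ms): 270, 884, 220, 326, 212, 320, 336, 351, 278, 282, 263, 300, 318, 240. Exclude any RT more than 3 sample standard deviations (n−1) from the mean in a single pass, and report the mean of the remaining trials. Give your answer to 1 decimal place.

n = 14, ΣRT = 4600, M = 328.571
Σ(x−M)² = 355745.43; s = √(355745.43/13) = 165.424
Cutoffs: 328.571 ± 3·165.424 → [-167.7, 824.8]
Outside: 884 → excluded.
Retained (n=13): Σ = 3716, mean = 3716/13 = 285.846

285.8 ms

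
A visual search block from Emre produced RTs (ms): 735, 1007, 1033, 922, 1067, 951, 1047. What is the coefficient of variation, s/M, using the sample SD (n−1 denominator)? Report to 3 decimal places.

0.118

n = 7, Σ = 6762, M = 966.0000
Σ(x−M)² = 78454.000; s = √(78454.000/6) = 114.3489
CV = 114.3489 / 966.0000 = 0.11837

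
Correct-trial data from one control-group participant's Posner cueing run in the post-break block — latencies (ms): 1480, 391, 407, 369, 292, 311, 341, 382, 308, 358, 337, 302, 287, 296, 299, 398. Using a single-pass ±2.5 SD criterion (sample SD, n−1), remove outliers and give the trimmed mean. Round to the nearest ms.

n = 16, ΣRT = 6558, M = 409.875
Σ(x−M)² = 1246911.75; s = √(1246911.75/15) = 288.318
Cutoffs: 409.875 ± 2.5·288.318 → [-310.9, 1130.7]
Outside: 1480 → excluded.
Retained (n=15): Σ = 5078, mean = 5078/15 = 338.533

339 ms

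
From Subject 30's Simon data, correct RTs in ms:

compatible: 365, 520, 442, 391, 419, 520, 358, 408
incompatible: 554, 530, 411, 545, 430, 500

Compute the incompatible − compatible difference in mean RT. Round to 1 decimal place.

67.1 ms

M(compatible) = 3423/8 = 427.875
M(incompatible) = 2970/6 = 495.000
Difference = 495.000 − 427.875 = 67.125 ms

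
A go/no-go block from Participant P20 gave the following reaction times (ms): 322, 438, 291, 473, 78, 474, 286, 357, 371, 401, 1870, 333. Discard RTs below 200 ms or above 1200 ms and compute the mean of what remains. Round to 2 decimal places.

Excluded: 78, 1870
Retained (n=10): Σ = 3746
Mean = 3746/10 = 374.6000

374.60 ms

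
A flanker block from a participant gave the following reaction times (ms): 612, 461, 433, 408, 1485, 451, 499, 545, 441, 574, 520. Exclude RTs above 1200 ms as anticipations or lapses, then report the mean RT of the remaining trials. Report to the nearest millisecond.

494 ms

Excluded: 1485
Retained (n=10): Σ = 4944
Mean = 4944/10 = 494.4000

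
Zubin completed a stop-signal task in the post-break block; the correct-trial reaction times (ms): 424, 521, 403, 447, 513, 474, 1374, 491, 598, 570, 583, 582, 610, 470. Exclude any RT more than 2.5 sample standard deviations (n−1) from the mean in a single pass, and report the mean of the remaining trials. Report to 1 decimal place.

n = 14, ΣRT = 8060, M = 575.714
Σ(x−M)² = 744096.86; s = √(744096.86/13) = 239.245
Cutoffs: 575.714 ± 2.5·239.245 → [-22.4, 1173.8]
Outside: 1374 → excluded.
Retained (n=13): Σ = 6686, mean = 6686/13 = 514.308

514.3 ms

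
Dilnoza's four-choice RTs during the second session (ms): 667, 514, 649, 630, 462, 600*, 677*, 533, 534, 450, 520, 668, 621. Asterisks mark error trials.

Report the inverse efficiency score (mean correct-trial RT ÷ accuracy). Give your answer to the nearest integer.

Correct trials (n=11): 667, 514, 649, 630, 462, 533, 534, 450, 520, 668, 621
Mean correct RT = 6248/11 = 568.0000 ms
Proportion correct = 11/13
IES = 568.0000 / (11/13) = 671.273 ms

671 ms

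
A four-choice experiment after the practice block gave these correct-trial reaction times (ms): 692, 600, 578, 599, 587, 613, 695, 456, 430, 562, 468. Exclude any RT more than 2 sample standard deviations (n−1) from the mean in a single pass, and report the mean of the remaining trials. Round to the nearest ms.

n = 11, ΣRT = 6280, M = 570.909
Σ(x−M)² = 77506.91; s = √(77506.91/10) = 88.038
Cutoffs: 570.909 ± 2·88.038 → [394.8, 747.0]
No RTs fall outside the cutoffs; all 11 retained. Mean = 6280/11 = 570.909

571 ms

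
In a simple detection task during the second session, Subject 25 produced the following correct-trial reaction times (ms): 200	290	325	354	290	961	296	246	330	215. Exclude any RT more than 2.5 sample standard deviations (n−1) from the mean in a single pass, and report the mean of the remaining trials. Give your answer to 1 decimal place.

n = 10, ΣRT = 3507, M = 350.700
Σ(x−M)² = 436014.10; s = √(436014.10/9) = 220.105
Cutoffs: 350.700 ± 2.5·220.105 → [-199.6, 901.0]
Outside: 961 → excluded.
Retained (n=9): Σ = 2546, mean = 2546/9 = 282.889

282.9 ms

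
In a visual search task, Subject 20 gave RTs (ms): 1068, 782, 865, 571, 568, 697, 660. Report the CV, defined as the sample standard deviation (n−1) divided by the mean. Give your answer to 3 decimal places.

n = 7, Σ = 5211, M = 744.4286
Σ(x−M)² = 191229.714; s = √(191229.714/6) = 178.5262
CV = 178.5262 / 744.4286 = 0.23982

0.240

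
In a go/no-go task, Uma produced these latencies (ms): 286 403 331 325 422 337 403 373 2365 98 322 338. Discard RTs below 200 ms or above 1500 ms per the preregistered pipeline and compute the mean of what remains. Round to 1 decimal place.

Excluded: 98, 2365
Retained (n=10): Σ = 3540
Mean = 3540/10 = 354.0000

354.0 ms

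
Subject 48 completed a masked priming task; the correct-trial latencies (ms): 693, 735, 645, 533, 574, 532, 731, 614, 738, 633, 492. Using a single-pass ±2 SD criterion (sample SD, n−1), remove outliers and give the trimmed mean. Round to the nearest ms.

629 ms

n = 11, ΣRT = 6920, M = 629.091
Σ(x−M)² = 78532.91; s = √(78532.91/10) = 88.619
Cutoffs: 629.091 ± 2·88.619 → [451.9, 806.3]
No RTs fall outside the cutoffs; all 11 retained. Mean = 6920/11 = 629.091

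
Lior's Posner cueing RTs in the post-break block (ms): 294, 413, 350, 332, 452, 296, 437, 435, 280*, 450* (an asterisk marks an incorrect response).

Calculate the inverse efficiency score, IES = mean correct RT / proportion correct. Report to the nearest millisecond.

470 ms

Correct trials (n=8): 294, 413, 350, 332, 452, 296, 437, 435
Mean correct RT = 3009/8 = 376.1250 ms
Proportion correct = 8/10
IES = 376.1250 / (8/10) = 470.156 ms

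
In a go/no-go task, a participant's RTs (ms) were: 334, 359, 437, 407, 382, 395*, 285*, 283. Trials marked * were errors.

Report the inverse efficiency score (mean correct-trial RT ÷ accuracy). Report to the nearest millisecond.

Correct trials (n=6): 334, 359, 437, 407, 382, 283
Mean correct RT = 2202/6 = 367.0000 ms
Proportion correct = 6/8
IES = 367.0000 / (6/8) = 489.333 ms

489 ms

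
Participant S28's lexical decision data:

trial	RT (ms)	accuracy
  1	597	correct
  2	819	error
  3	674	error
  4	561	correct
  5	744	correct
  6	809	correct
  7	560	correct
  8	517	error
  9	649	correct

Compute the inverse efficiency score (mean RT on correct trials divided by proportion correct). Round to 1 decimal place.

980.0 ms

Correct trials (n=6): 597, 561, 744, 809, 560, 649
Mean correct RT = 3920/6 = 653.3333 ms
Proportion correct = 6/9
IES = 653.3333 / (6/9) = 980.000 ms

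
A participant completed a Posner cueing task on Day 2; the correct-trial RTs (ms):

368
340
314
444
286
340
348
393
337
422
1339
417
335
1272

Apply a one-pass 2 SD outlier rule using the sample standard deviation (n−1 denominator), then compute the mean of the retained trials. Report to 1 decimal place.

362.0 ms

n = 14, ΣRT = 6955, M = 496.786
Σ(x−M)² = 1553232.36; s = √(1553232.36/13) = 345.658
Cutoffs: 496.786 ± 2·345.658 → [-194.5, 1188.1]
Outside: 1272, 1339 → excluded.
Retained (n=12): Σ = 4344, mean = 4344/12 = 362.000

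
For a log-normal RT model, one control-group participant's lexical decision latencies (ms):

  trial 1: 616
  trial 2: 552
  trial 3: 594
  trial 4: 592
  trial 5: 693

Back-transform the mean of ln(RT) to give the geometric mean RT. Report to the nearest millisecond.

608 ms

ln(RT): 6.4232, 6.3135, 6.3869, 6.3835, 6.5410
Mean ln(RT) = 32.0482/5 = 6.40964
Geometric mean = exp(6.40964) = 607.68 ms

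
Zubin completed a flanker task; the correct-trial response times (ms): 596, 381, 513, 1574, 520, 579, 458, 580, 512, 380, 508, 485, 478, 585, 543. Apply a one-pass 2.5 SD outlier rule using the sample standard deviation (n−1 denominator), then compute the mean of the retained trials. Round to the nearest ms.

n = 15, ΣRT = 8692, M = 579.467
Σ(x−M)² = 1121493.73; s = √(1121493.73/14) = 283.031
Cutoffs: 579.467 ± 2.5·283.031 → [-128.1, 1287.0]
Outside: 1574 → excluded.
Retained (n=14): Σ = 7118, mean = 7118/14 = 508.429

508 ms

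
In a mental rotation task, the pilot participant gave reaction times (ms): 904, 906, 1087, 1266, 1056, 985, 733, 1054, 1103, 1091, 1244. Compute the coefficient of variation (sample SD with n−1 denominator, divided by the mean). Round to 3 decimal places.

0.148

n = 11, Σ = 11429, M = 1039.0000
Σ(x−M)² = 235638.000; s = √(235638.000/10) = 153.5050
CV = 153.5050 / 1039.0000 = 0.14774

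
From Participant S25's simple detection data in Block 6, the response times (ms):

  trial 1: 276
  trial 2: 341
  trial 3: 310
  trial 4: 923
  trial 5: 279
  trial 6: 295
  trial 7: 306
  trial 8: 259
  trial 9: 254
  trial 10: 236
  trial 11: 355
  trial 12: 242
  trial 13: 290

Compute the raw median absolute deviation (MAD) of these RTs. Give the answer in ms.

31 ms

Sorted: 236, 242, 254, 259, 276, 279, 290, 295, 306, 310, 341, 355, 923 → median = 290
|x − 290|: 14, 51, 20, 633, 11, 5, 16, 31, 36, 54, 65, 48, 0
Sorted deviations: 0, 5, 11, 14, 16, 20, 31, 36, 48, 51, 54, 65, 633 → MAD = 31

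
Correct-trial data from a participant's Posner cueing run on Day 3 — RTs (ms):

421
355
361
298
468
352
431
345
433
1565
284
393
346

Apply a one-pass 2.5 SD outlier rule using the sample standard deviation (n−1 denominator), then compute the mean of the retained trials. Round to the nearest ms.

n = 13, ΣRT = 6052, M = 465.538
Σ(x−M)² = 1344201.23; s = √(1344201.23/12) = 334.689
Cutoffs: 465.538 ± 2.5·334.689 → [-371.2, 1302.3]
Outside: 1565 → excluded.
Retained (n=12): Σ = 4487, mean = 4487/12 = 373.917

374 ms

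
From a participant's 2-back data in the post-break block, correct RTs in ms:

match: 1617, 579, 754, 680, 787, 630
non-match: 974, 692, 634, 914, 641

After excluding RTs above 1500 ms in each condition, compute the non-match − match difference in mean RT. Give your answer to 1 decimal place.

85.0 ms

match: exclude 1617
M(match) = 3430/5 = 686.000
M(non-match) = 3855/5 = 771.000
Difference = 771.000 − 686.000 = 85.000 ms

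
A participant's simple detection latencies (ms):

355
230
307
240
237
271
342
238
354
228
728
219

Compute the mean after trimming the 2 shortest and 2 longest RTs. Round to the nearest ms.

Sorted: 219, 228, 230, 237, 238, 240, 271, 307, 342, 354, 355, 728
Drop lowest 2 (219, 228) and highest 2 (355, 728)
Remaining (n=8): Σ = 2219, mean = 2219/8 = 277.375

277 ms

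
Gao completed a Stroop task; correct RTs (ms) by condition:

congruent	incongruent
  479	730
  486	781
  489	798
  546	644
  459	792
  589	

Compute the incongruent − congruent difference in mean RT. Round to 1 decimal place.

241.0 ms

M(congruent) = 3048/6 = 508.000
M(incongruent) = 3745/5 = 749.000
Difference = 749.000 − 508.000 = 241.000 ms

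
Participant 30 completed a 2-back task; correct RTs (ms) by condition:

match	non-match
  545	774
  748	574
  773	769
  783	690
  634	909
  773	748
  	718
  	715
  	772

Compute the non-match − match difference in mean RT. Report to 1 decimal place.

M(match) = 4256/6 = 709.333
M(non-match) = 6669/9 = 741.000
Difference = 741.000 − 709.333 = 31.667 ms

31.7 ms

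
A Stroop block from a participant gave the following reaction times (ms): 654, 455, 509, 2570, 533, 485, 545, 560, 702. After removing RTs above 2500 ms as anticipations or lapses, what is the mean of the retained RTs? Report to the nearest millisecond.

Excluded: 2570
Retained (n=8): Σ = 4443
Mean = 4443/8 = 555.3750

555 ms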